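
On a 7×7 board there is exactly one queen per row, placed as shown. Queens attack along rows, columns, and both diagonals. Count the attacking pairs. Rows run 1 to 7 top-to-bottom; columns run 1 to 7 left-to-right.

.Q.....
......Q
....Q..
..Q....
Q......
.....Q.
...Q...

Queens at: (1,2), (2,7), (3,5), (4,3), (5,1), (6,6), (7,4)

0

All columns are distinct and no two queens satisfy |Δrow| = |Δcol|, so no pair attacks.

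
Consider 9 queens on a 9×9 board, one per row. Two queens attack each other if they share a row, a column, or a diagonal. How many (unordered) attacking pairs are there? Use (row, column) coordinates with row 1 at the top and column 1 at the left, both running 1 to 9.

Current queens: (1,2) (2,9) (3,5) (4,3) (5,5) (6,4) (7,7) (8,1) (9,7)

Same column: (3,5)–(5,5) (column 5); (7,7)–(9,7) (column 7).
Same diagonal: (5,5)–(6,4) (|5−6| = |5−4| = 1); (5,5)–(7,7) (|5−7| = |5−7| = 2); (6,4)–(9,7) (|6−9| = |4−7| = 3).
Total attacking pairs: 5.

5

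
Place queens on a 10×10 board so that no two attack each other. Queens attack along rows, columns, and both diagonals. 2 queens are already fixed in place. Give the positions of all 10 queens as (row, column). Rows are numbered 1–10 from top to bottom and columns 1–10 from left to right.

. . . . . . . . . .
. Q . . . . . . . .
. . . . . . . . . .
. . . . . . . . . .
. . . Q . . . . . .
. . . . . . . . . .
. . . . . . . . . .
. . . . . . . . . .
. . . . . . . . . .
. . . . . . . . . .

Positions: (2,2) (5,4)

(1,5) (2,2) (3,10) (4,7) (5,4) (6,1) (7,3) (8,9) (9,6) (10,8)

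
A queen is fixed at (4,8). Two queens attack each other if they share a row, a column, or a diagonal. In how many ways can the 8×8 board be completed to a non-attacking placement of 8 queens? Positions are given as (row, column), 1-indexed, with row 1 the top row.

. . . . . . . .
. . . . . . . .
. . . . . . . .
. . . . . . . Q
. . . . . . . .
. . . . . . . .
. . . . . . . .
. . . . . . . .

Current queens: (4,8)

Branch on row 1: col 1 → 1; col 2 → 2; col 3 → 4; col 4 → 5; col 6 → 4; col 7 → 2.
Sum: 1 + 2 + 4 + 5 + 4 + 2 = 18.

18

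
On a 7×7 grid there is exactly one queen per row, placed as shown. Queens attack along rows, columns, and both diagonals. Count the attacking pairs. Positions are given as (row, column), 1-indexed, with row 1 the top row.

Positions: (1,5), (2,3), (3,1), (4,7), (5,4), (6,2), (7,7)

Same column: (4,7)–(7,7) (column 7).
Total attacking pairs: 1.

1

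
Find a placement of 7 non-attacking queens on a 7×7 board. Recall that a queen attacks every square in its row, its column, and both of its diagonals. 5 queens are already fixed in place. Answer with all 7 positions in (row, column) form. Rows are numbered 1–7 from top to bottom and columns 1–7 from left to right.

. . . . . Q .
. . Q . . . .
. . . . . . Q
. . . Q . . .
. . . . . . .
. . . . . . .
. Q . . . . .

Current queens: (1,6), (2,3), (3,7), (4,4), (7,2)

(1,6) (2,3) (3,7) (4,4) (5,1) (6,5) (7,2)

Row 5: attacked by (1,6)→{2,6}; (2,3)→{3,6}; (3,7)→{5,7}; (4,4)→{3,4,5}; (7,2)→{2,4}. Safe: 1. Place at column 1.
Row 6: attacked by (1,6)→{1,6}; (2,3)→{3,7}; (3,7)→{4,7}; (4,4)→{2,4,6}; (5,1)→{1,2}; (7,2)→{1,2,3}. Safe: 5. Place at column 5.
Columns [6, 3, 7, 4, 1, 5, 2], r−c [-5, -1, -4, 0, 4, 1, 5], r+c [7, 5, 10, 8, 6, 11, 9] are all distinct, so no two queens attack.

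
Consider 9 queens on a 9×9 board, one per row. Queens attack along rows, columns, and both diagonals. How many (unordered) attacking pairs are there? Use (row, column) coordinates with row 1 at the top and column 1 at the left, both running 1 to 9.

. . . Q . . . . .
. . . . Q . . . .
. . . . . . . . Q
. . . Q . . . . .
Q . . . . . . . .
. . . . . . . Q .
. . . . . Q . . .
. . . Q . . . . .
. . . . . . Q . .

Same column: (1,4)–(4,4) (column 4); (1,4)–(8,4) (column 4); (4,4)–(8,4) (column 4).
Same diagonal: (1,4)–(2,5) (|1−2| = |4−5| = 1); (3,9)–(8,4) (|3−8| = |9−4| = 5); (5,1)–(8,4) (|5−8| = |1−4| = 3).
Total attacking pairs: 6.

6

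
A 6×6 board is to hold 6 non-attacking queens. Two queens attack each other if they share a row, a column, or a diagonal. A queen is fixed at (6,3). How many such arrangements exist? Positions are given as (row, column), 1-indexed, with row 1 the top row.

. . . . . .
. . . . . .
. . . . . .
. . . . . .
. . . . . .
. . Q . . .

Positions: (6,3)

1

Branch on row 1: col 1 → 0; col 2 → 0; col 4 → 1; col 5 → 0; col 6 → 0.
Sum: 0 + 0 + 1 + 0 + 0 = 1.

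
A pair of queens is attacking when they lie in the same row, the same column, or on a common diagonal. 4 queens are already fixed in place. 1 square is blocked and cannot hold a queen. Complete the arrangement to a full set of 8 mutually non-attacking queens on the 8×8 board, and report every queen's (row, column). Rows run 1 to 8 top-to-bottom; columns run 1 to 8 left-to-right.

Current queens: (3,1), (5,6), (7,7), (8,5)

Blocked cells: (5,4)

(1,8) (2,4) (3,1) (4,3) (5,6) (6,2) (7,7) (8,5)

Row 1: attacked by (3,1)→{1,3}; (5,6)→{2,6}; (7,7)→{1,7}; (8,5)→{5}. Safe: 4, 8. Place at column 8.
Row 2: attacked by (1,8)→{7,8}; (3,1)→{1,2}; (5,6)→{3,6}; (7,7)→{2,7}; (8,5)→{5}. Safe: 4. Place at column 4.
Row 4: attacked by (1,8)→{5,8}; (2,4)→{2,4,6}; (3,1)→{1,2}; (5,6)→{5,6,7}; (7,7)→{4,7}; (8,5)→{1,5}. Safe: 3. Place at column 3.
Row 6: attacked by (1,8)→{3,8}; (2,4)→{4,8}; (3,1)→{1,4}; (4,3)→{1,3,5}; (5,6)→{5,6,7}; (7,7)→{6,7,8}; (8,5)→{3,5,7}. Safe: 2. Place at column 2.
Columns [8, 4, 1, 3, 6, 2, 7, 5], r−c [-7, -2, 2, 1, -1, 4, 0, 3], r+c [9, 6, 4, 7, 11, 8, 14, 13] are all distinct, so no two queens attack.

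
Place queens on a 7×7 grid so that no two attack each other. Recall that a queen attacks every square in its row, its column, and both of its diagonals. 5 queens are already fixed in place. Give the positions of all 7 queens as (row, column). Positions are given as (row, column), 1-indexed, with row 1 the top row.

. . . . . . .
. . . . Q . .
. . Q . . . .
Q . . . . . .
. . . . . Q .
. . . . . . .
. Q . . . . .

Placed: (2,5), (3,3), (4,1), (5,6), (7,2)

Row 1: attacked by (2,5)→{4,5,6}; (3,3)→{1,3,5}; (4,1)→{1,4}; (5,6)→{2,6}; (7,2)→{2}. Safe: 7. Place at column 7.
Row 6: attacked by (1,7)→{2,7}; (2,5)→{1,5}; (3,3)→{3,6}; (4,1)→{1,3}; (5,6)→{5,6,7}; (7,2)→{1,2,3}. Safe: 4. Place at column 4.
Columns [7, 5, 3, 1, 6, 4, 2], r−c [-6, -3, 0, 3, -1, 2, 5], r+c [8, 7, 6, 5, 11, 10, 9] are all distinct, so no two queens attack.

(1,7) (2,5) (3,3) (4,1) (5,6) (6,4) (7,2)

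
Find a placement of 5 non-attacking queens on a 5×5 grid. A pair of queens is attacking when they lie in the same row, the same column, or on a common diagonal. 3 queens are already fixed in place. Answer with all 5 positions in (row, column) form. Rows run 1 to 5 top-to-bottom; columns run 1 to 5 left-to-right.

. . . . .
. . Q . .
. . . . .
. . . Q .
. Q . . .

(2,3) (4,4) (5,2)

(1,5) (2,3) (3,1) (4,4) (5,2)

Row 1: attacked by (2,3)→{2,3,4}; (4,4)→{1,4}; (5,2)→{2}. Safe: 5. Place at column 5.
Row 3: attacked by (1,5)→{3,5}; (2,3)→{2,3,4}; (4,4)→{3,4,5}; (5,2)→{2,4}. Safe: 1. Place at column 1.
Columns [5, 3, 1, 4, 2], r−c [-4, -1, 2, 0, 3], r+c [6, 5, 4, 8, 7] are all distinct, so no two queens attack.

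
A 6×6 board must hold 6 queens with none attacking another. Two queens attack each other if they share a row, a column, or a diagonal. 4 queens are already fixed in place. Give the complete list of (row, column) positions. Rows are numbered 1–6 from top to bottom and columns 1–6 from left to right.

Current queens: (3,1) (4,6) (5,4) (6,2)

(1,5) (2,3) (3,1) (4,6) (5,4) (6,2)

Row 1: attacked by (3,1)→{1,3}; (4,6)→{3,6}; (5,4)→{4}; (6,2)→{2}. Safe: 5. Place at column 5.
Row 2: attacked by (1,5)→{4,5,6}; (3,1)→{1,2}; (4,6)→{4,6}; (5,4)→{1,4}; (6,2)→{2,6}. Safe: 3. Place at column 3.
Columns [5, 3, 1, 6, 4, 2], r−c [-4, -1, 2, -2, 1, 4], r+c [6, 5, 4, 10, 9, 8] are all distinct, so no two queens attack.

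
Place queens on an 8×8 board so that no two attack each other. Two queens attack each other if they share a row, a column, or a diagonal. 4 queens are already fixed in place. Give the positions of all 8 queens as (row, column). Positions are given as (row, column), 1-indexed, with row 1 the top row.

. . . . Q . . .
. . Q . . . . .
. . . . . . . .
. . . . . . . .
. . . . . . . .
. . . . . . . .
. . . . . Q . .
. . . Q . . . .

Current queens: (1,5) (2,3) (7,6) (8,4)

(1,5) (2,3) (3,1) (4,7) (5,2) (6,8) (7,6) (8,4)

Row 3: attacked by (1,5)→{3,5,7}; (2,3)→{2,3,4}; (7,6)→{2,6}; (8,4)→{4}. Safe: 1, 8. Place at column 1.
Row 4: attacked by (1,5)→{2,5,8}; (2,3)→{1,3,5}; (3,1)→{1,2}; (7,6)→{3,6}; (8,4)→{4,8}. Safe: 7. Place at column 7.
Row 5: attacked by (1,5)→{1,5}; (2,3)→{3,6}; (3,1)→{1,3}; (4,7)→{6,7,8}; (7,6)→{4,6,8}; (8,4)→{1,4,7}. Safe: 2. Place at column 2.
Row 6: attacked by (1,5)→{5}; (2,3)→{3,7}; (3,1)→{1,4}; (4,7)→{5,7}; (5,2)→{1,2,3}; (7,6)→{5,6,7}; (8,4)→{2,4,6}. Safe: 8. Place at column 8.
Columns [5, 3, 1, 7, 2, 8, 6, 4], r−c [-4, -1, 2, -3, 3, -2, 1, 4], r+c [6, 5, 4, 11, 7, 14, 13, 12] are all distinct, so no two queens attack.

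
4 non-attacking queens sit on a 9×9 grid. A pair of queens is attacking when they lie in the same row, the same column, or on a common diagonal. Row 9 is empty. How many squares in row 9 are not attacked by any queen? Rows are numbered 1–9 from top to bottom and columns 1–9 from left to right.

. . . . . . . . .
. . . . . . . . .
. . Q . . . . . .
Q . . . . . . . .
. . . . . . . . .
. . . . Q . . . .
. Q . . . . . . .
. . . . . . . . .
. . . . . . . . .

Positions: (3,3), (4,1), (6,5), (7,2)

(3,3) attacks row 9 at column 3 and diagonals 9.
(4,1) attacks row 9 at column 1 and diagonals 6.
(6,5) attacks row 9 at column 5 and diagonals 2, 8.
(7,2) attacks row 9 at column 2 and diagonals 4.
Attacked columns: {1, 2, 3, 4, 5, 6, 8, 9}. Safe: {7}.

1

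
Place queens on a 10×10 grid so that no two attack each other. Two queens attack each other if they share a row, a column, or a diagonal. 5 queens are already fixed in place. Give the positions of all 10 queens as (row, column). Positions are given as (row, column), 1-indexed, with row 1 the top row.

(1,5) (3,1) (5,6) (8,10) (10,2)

Row 2: attacked by (1,5)→{4,5,6}; (3,1)→{1,2}; (5,6)→{3,6,9}; (8,10)→{4,10}; (10,2)→{2,10}. Safe: 7, 8. Place at column 7.
Row 4: attacked by (1,5)→{2,5,8}; (2,7)→{5,7,9}; (3,1)→{1,2}; (5,6)→{5,6,7}; (8,10)→{6,10}; (10,2)→{2,8}. Safe: 3, 4. Place at column 4.
Row 6: attacked by (1,5)→{5,10}; (2,7)→{3,7}; (3,1)→{1,4}; (4,4)→{2,4,6}; (5,6)→{5,6,7}; (8,10)→{8,10}; (10,2)→{2,6}. Safe: 9. Place at column 9.
Row 7: attacked by (1,5)→{5}; (2,7)→{2,7}; (3,1)→{1,5}; (4,4)→{1,4,7}; (5,6)→{4,6,8}; (6,9)→{8,9,10}; (8,10)→{9,10}; (10,2)→{2,5}. Safe: 3. Place at column 3.
Row 9: attacked by (1,5)→{5}; (2,7)→{7}; (3,1)→{1,7}; (4,4)→{4,9}; (5,6)→{2,6,10}; (6,9)→{6,9}; (7,3)→{1,3,5}; (8,10)→{9,10}; (10,2)→{1,2,3}. Safe: 8. Place at column 8.
Columns [5, 7, 1, 4, 6, 9, 3, 10, 8, 2], r−c [-4, -5, 2, 0, -1, -3, 4, -2, 1, 8], r+c [6, 9, 4, 8, 11, 15, 10, 18, 17, 12] are all distinct, so no two queens attack.

(1,5) (2,7) (3,1) (4,4) (5,6) (6,9) (7,3) (8,10) (9,8) (10,2)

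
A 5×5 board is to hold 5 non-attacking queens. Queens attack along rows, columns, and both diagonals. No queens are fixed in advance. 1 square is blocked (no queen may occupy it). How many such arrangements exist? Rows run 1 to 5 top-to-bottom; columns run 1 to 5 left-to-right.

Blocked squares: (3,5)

Branch on row 1: col 1 → 1; col 2 → 2; col 3 → 2; col 4 → 1; col 5 → 2.
Sum: 1 + 2 + 2 + 1 + 2 = 8.

8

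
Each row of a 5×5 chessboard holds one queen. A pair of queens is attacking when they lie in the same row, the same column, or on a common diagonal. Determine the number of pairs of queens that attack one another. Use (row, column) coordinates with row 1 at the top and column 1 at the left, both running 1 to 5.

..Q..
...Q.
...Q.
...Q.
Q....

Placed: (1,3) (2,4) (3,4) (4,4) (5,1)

5

Same column: (2,4)–(3,4) (column 4); (2,4)–(4,4) (column 4); (3,4)–(4,4) (column 4).
Same diagonal: (1,3)–(2,4) (|1−2| = |3−4| = 1); (2,4)–(5,1) (|2−5| = |4−1| = 3).
Total attacking pairs: 5.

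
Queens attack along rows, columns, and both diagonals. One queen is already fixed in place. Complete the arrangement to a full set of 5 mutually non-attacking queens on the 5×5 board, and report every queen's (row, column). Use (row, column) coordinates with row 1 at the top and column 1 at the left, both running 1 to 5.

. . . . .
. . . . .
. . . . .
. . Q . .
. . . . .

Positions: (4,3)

(1,4) (2,2) (3,5) (4,3) (5,1)

Row 1: attacked by (4,3)→{3}. Safe: 1, 2, 4, 5. Place at column 4.
Row 2: attacked by (1,4)→{3,4,5}; (4,3)→{1,3,5}. Safe: 2. Place at column 2.
Row 3: attacked by (1,4)→{2,4}; (2,2)→{1,2,3}; (4,3)→{2,3,4}. Safe: 5. Place at column 5.
Row 5: attacked by (1,4)→{4}; (2,2)→{2,5}; (3,5)→{3,5}; (4,3)→{2,3,4}. Safe: 1. Place at column 1.
Columns [4, 2, 5, 3, 1], r−c [-3, 0, -2, 1, 4], r+c [5, 4, 8, 7, 6] are all distinct, so no two queens attack.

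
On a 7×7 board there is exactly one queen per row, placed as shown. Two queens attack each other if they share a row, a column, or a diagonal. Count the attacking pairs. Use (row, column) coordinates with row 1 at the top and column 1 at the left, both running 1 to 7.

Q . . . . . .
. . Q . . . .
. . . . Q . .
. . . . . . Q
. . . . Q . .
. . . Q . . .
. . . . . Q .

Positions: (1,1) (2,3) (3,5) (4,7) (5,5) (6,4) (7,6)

3

Same column: (3,5)–(5,5) (column 5).
Same diagonal: (1,1)–(5,5) (|1−5| = |1−5| = 4); (5,5)–(6,4) (|5−6| = |5−4| = 1).
Total attacking pairs: 3.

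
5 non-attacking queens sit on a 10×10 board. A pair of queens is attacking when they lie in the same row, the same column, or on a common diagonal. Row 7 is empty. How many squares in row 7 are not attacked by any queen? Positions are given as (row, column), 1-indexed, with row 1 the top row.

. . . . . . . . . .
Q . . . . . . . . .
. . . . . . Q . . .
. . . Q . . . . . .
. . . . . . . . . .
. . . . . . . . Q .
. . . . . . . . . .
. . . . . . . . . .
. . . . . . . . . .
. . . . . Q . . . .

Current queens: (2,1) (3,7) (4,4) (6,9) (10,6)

2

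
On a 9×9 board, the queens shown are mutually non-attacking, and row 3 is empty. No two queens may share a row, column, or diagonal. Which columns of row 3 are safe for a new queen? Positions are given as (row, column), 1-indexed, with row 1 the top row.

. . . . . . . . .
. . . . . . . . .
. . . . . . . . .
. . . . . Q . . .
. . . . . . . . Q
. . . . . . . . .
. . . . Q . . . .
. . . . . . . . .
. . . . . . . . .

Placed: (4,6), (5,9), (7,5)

(4,6) attacks row 3 at column 6 and diagonals 5, 7.
(5,9) attacks row 3 at column 9 and diagonals 7.
(7,5) attacks row 3 at column 5 and diagonals 1, 9.
Attacked columns: {1, 5, 6, 7, 9}. Safe: {2, 3, 4, 8}.

columns 2, 3, 4, 8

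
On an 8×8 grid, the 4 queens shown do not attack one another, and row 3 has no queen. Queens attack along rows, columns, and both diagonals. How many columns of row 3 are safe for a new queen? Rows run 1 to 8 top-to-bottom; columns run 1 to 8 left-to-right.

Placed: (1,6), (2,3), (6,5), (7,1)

1

(1,6) attacks row 3 at column 6 and diagonals 4, 8.
(2,3) attacks row 3 at column 3 and diagonals 2, 4.
(6,5) attacks row 3 at column 5 and diagonals 2, 8.
(7,1) attacks row 3 at column 1 and diagonals 5.
Attacked columns: {1, 2, 3, 4, 5, 6, 8}. Safe: {7}.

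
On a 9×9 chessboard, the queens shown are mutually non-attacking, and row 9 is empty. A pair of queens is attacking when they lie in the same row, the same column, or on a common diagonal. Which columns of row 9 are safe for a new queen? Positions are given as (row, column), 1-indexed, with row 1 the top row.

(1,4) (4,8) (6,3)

columns 1, 2, 5, 7, 9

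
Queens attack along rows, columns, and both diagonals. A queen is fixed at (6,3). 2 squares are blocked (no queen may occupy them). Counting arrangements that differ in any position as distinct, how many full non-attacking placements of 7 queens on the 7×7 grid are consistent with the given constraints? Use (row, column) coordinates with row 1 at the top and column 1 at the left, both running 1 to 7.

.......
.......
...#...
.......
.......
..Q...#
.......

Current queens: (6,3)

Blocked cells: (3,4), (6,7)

5

Branch on row 1: col 1 → 0; col 2 → 3; col 4 → 1; col 5 → 0; col 6 → 1; col 7 → 0.
Sum: 0 + 3 + 1 + 0 + 1 + 0 = 5.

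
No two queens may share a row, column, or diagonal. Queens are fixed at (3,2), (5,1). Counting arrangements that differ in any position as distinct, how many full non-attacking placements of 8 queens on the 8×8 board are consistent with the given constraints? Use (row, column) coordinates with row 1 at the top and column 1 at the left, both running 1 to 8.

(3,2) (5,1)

3

Branch on row 1: col 3 → 2; col 6 → 1; col 7 → 0; col 8 → 0.
Sum: 2 + 1 + 0 + 0 = 3.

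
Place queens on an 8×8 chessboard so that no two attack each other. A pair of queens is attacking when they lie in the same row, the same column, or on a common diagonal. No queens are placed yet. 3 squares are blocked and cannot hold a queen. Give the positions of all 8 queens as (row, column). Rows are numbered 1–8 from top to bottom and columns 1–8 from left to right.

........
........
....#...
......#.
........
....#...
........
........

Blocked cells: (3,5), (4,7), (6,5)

Row 1: Safe: 1, 2, 3, 4, 5, 6, 7, 8. Place at column 1.
Row 2: attacked by (1,1)→{1,2}. Safe: 3, 4, 5, 6, 7, 8. Place at column 7.
Row 3: attacked by (1,1)→{1,3}; (2,7)→{6,7,8}. Blocked: 5. Safe: 2, 4. Place at column 4.
Row 4: attacked by (1,1)→{1,4}; (2,7)→{5,7}; (3,4)→{3,4,5}. Blocked: 7. Safe: 2, 6, 8. Place at column 6.
Row 5: attacked by (1,1)→{1,5}; (2,7)→{4,7}; (3,4)→{2,4,6}; (4,6)→{5,6,7}. Safe: 3, 8. Place at column 8.
Row 6: attacked by (1,1)→{1,6}; (2,7)→{3,7}; (3,4)→{1,4,7}; (4,6)→{4,6,8}; (5,8)→{7,8}. Blocked: 5. Safe: 2. Place at column 2.
Row 7: attacked by (1,1)→{1,7}; (2,7)→{2,7}; (3,4)→{4,8}; (4,6)→{3,6}; (5,8)→{6,8}; (6,2)→{1,2,3}. Safe: 5. Place at column 5.
Row 8: attacked by (1,1)→{1,8}; (2,7)→{1,7}; (3,4)→{4}; (4,6)→{2,6}; (5,8)→{5,8}; (6,2)→{2,4}; (7,5)→{4,5,6}. Safe: 3. Place at column 3.
Columns [1, 7, 4, 6, 8, 2, 5, 3], r−c [0, -5, -1, -2, -3, 4, 2, 5], r+c [2, 9, 7, 10, 13, 8, 12, 11] are all distinct, so no two queens attack.

(1,1) (2,7) (3,4) (4,6) (5,8) (6,2) (7,5) (8,3)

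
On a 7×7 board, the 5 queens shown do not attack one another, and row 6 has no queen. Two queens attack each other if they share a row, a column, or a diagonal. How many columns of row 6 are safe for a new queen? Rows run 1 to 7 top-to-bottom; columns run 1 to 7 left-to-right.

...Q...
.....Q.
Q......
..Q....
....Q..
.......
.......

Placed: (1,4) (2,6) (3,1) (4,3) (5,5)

1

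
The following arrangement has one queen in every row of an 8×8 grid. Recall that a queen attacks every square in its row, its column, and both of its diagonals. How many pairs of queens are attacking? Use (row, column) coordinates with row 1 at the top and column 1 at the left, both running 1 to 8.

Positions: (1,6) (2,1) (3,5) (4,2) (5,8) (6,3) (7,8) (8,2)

Same column: (4,2)–(8,2) (column 2); (5,8)–(7,8) (column 8).
Total attacking pairs: 2.

2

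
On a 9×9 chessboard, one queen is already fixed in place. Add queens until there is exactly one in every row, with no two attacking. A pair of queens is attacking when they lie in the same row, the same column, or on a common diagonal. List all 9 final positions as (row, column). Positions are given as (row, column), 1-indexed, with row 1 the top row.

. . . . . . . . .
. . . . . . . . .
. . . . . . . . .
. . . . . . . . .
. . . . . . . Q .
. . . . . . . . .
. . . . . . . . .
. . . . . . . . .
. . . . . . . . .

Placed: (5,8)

Row 1: attacked by (5,8)→{4,8}. Safe: 1, 2, 3, 5, 6, 7, 9. Place at column 6.
Row 2: attacked by (1,6)→{5,6,7}; (5,8)→{5,8}. Safe: 1, 2, 3, 4, 9. Place at column 1.
Row 3: attacked by (1,6)→{4,6,8}; (2,1)→{1,2}; (5,8)→{6,8}. Safe: 3, 5, 7, 9. Place at column 7.
Row 4: attacked by (1,6)→{3,6,9}; (2,1)→{1,3}; (3,7)→{6,7,8}; (5,8)→{7,8,9}. Safe: 2, 4, 5. Place at column 4.
Row 6: attacked by (1,6)→{1,6}; (2,1)→{1,5}; (3,7)→{4,7}; (4,4)→{2,4,6}; (5,8)→{7,8,9}. Safe: 3. Place at column 3.
Row 7: attacked by (1,6)→{6}; (2,1)→{1,6}; (3,7)→{3,7}; (4,4)→{1,4,7}; (5,8)→{6,8}; (6,3)→{2,3,4}. Safe: 5, 9. Place at column 5.
Row 8: attacked by (1,6)→{6}; (2,1)→{1,7}; (3,7)→{2,7}; (4,4)→{4,8}; (5,8)→{5,8}; (6,3)→{1,3,5}; (7,5)→{4,5,6}. Safe: 9. Place at column 9.
Row 9: attacked by (1,6)→{6}; (2,1)→{1,8}; (3,7)→{1,7}; (4,4)→{4,9}; (5,8)→{4,8}; (6,3)→{3,6}; (7,5)→{3,5,7}; (8,9)→{8,9}. Safe: 2. Place at column 2.
Columns [6, 1, 7, 4, 8, 3, 5, 9, 2], r−c [-5, 1, -4, 0, -3, 3, 2, -1, 7], r+c [7, 3, 10, 8, 13, 9, 12, 17, 11] are all distinct, so no two queens attack.

(1,6) (2,1) (3,7) (4,4) (5,8) (6,3) (7,5) (8,9) (9,2)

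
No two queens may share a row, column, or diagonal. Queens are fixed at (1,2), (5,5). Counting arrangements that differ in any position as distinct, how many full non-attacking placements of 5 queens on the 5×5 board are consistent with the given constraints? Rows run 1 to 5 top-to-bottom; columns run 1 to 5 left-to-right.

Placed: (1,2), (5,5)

1

Branch on row 2: col 4 → 1.
Sum: 1 = 1.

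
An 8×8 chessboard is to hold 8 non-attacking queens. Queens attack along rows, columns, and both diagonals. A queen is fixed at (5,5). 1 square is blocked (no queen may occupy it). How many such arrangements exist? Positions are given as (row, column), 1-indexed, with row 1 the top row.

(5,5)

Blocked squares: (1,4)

Branch on row 1: col 2 → 0; col 3 → 3; col 6 → 3; col 7 → 1; col 8 → 0.
Sum: 0 + 3 + 3 + 1 + 0 = 7.

7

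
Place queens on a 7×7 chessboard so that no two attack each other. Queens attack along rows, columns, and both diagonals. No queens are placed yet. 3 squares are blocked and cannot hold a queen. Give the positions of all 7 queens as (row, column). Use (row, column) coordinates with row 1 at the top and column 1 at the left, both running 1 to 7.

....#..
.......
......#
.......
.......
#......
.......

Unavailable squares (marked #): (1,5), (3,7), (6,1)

Row 1: Blocked: 5. Safe: 1, 2, 3, 4, 6, 7. Place at column 1.
Row 2: attacked by (1,1)→{1,2}. Safe: 3, 4, 5, 6, 7. Place at column 6.
Row 3: attacked by (1,1)→{1,3}; (2,6)→{5,6,7}. Blocked: 7. Safe: 2, 4. Place at column 4.
Row 4: attacked by (1,1)→{1,4}; (2,6)→{4,6}; (3,4)→{3,4,5}. Safe: 2, 7. Place at column 2.
Row 5: attacked by (1,1)→{1,5}; (2,6)→{3,6}; (3,4)→{2,4,6}; (4,2)→{1,2,3}. Safe: 7. Place at column 7.
Row 6: attacked by (1,1)→{1,6}; (2,6)→{2,6}; (3,4)→{1,4,7}; (4,2)→{2,4}; (5,7)→{6,7}. Blocked: 1. Safe: 3, 5. Place at column 5.
Row 7: attacked by (1,1)→{1,7}; (2,6)→{1,6}; (3,4)→{4}; (4,2)→{2,5}; (5,7)→{5,7}; (6,5)→{4,5,6}. Safe: 3. Place at column 3.
Columns [1, 6, 4, 2, 7, 5, 3], r−c [0, -4, -1, 2, -2, 1, 4], r+c [2, 8, 7, 6, 12, 11, 10] are all distinct, so no two queens attack.

(1,1) (2,6) (3,4) (4,2) (5,7) (6,5) (7,3)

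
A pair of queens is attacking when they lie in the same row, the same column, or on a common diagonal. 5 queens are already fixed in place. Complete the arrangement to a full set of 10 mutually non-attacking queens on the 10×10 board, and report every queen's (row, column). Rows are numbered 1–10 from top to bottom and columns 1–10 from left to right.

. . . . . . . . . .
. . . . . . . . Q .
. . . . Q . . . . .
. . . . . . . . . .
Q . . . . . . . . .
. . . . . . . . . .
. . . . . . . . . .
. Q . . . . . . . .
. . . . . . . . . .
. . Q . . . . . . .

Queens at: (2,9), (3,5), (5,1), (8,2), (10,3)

Row 1: attacked by (2,9)→{8,9,10}; (3,5)→{3,5,7}; (5,1)→{1,5}; (8,2)→{2,9}; (10,3)→{3}. Safe: 4, 6. Place at column 4.
Row 4: attacked by (1,4)→{1,4,7}; (2,9)→{7,9}; (3,5)→{4,5,6}; (5,1)→{1,2}; (8,2)→{2,6}; (10,3)→{3,9}. Safe: 8, 10. Place at column 10.
Row 6: attacked by (1,4)→{4,9}; (2,9)→{5,9}; (3,5)→{2,5,8}; (4,10)→{8,10}; (5,1)→{1,2}; (8,2)→{2,4}; (10,3)→{3,7}. Safe: 6. Place at column 6.
Row 7: attacked by (1,4)→{4,10}; (2,9)→{4,9}; (3,5)→{1,5,9}; (4,10)→{7,10}; (5,1)→{1,3}; (6,6)→{5,6,7}; (8,2)→{1,2,3}; (10,3)→{3,6}. Safe: 8. Place at column 8.
Row 9: attacked by (1,4)→{4}; (2,9)→{2,9}; (3,5)→{5}; (4,10)→{5,10}; (5,1)→{1,5}; (6,6)→{3,6,9}; (7,8)→{6,8,10}; (8,2)→{1,2,3}; (10,3)→{2,3,4}. Safe: 7. Place at column 7.
Columns [4, 9, 5, 10, 1, 6, 8, 2, 7, 3], r−c [-3, -7, -2, -6, 4, 0, -1, 6, 2, 7], r+c [5, 11, 8, 14, 6, 12, 15, 10, 16, 13] are all distinct, so no two queens attack.

(1,4) (2,9) (3,5) (4,10) (5,1) (6,6) (7,8) (8,2) (9,7) (10,3)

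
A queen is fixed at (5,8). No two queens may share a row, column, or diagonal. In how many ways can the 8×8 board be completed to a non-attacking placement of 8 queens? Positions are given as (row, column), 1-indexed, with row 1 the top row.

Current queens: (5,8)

18

Branch on row 1: col 1 → 1; col 2 → 1; col 3 → 4; col 5 → 5; col 6 → 4; col 7 → 3.
Sum: 1 + 1 + 4 + 5 + 4 + 3 = 18.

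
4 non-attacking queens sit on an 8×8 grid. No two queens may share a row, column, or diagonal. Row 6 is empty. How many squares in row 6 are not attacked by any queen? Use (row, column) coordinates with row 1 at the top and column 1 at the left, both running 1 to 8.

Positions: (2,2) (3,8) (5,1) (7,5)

(2,2) attacks row 6 at column 2 and diagonals 6.
(3,8) attacks row 6 at column 8 and diagonals 5.
(5,1) attacks row 6 at column 1 and diagonals 2.
(7,5) attacks row 6 at column 5 and diagonals 4, 6.
Attacked columns: {1, 2, 4, 5, 6, 8}. Safe: {3, 7}.

2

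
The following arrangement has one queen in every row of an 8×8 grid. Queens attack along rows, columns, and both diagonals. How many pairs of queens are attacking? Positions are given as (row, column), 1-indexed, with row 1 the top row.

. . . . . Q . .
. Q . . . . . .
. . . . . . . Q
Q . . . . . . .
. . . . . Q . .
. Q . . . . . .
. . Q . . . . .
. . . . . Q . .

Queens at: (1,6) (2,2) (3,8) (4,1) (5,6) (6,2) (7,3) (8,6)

Same column: (1,6)–(5,6) (column 6); (1,6)–(8,6) (column 6); (2,2)–(6,2) (column 2); (5,6)–(8,6) (column 6).
Same diagonal: (1,6)–(3,8) (|1−3| = |6−8| = 2); (3,8)–(5,6) (|3−5| = |8−6| = 2); (6,2)–(7,3) (|6−7| = |2−3| = 1).
Total attacking pairs: 7.

7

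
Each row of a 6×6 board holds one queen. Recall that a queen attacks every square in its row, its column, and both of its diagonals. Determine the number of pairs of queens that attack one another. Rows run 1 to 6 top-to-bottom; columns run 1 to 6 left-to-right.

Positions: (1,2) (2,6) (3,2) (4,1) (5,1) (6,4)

Same column: (1,2)–(3,2) (column 2); (4,1)–(5,1) (column 1).
Same diagonal: (3,2)–(4,1) (|3−4| = |2−1| = 1).
Total attacking pairs: 3.

3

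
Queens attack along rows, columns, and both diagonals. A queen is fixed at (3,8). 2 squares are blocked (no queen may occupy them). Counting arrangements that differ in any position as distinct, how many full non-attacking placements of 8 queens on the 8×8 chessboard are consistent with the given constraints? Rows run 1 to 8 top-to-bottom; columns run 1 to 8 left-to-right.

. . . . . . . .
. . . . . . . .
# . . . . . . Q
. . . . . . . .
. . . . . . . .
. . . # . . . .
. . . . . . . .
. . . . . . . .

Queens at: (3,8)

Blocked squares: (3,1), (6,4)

14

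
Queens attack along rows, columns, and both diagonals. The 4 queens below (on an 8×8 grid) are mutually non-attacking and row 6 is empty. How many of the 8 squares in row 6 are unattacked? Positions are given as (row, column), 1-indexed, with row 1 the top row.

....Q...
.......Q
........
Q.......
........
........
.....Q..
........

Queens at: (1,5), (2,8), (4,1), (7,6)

1

(1,5) attacks row 6 at column 5.
(2,8) attacks row 6 at column 8 and diagonals 4.
(4,1) attacks row 6 at column 1 and diagonals 3.
(7,6) attacks row 6 at column 6 and diagonals 5, 7.
Attacked columns: {1, 3, 4, 5, 6, 7, 8}. Safe: {2}.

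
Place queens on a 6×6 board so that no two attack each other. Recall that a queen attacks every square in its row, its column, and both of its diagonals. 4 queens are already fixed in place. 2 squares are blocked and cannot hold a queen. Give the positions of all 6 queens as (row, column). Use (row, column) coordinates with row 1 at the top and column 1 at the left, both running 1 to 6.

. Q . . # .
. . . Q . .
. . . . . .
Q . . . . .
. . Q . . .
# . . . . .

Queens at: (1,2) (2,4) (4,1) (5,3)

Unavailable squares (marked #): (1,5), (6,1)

(1,2) (2,4) (3,6) (4,1) (5,3) (6,5)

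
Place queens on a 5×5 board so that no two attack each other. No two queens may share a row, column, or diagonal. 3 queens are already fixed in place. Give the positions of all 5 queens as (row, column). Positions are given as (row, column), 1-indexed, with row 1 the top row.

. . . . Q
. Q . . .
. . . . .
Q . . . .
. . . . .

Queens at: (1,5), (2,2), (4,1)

Row 3: attacked by (1,5)→{3,5}; (2,2)→{1,2,3}; (4,1)→{1,2}. Safe: 4. Place at column 4.
Row 5: attacked by (1,5)→{1,5}; (2,2)→{2,5}; (3,4)→{2,4}; (4,1)→{1,2}. Safe: 3. Place at column 3.
Columns [5, 2, 4, 1, 3], r−c [-4, 0, -1, 3, 2], r+c [6, 4, 7, 5, 8] are all distinct, so no two queens attack.

(1,5) (2,2) (3,4) (4,1) (5,3)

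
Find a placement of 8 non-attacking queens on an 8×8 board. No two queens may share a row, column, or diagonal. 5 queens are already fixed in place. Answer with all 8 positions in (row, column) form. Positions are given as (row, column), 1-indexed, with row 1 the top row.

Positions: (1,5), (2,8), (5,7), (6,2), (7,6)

Row 3: attacked by (1,5)→{3,5,7}; (2,8)→{7,8}; (5,7)→{5,7}; (6,2)→{2,5}; (7,6)→{2,6}. Safe: 1, 4. Place at column 4.
Row 4: attacked by (1,5)→{2,5,8}; (2,8)→{6,8}; (3,4)→{3,4,5}; (5,7)→{6,7,8}; (6,2)→{2,4}; (7,6)→{3,6}. Safe: 1. Place at column 1.
Row 8: attacked by (1,5)→{5}; (2,8)→{2,8}; (3,4)→{4}; (4,1)→{1,5}; (5,7)→{4,7}; (6,2)→{2,4}; (7,6)→{5,6,7}. Safe: 3. Place at column 3.
Columns [5, 8, 4, 1, 7, 2, 6, 3], r−c [-4, -6, -1, 3, -2, 4, 1, 5], r+c [6, 10, 7, 5, 12, 8, 13, 11] are all distinct, so no two queens attack.

(1,5) (2,8) (3,4) (4,1) (5,7) (6,2) (7,6) (8,3)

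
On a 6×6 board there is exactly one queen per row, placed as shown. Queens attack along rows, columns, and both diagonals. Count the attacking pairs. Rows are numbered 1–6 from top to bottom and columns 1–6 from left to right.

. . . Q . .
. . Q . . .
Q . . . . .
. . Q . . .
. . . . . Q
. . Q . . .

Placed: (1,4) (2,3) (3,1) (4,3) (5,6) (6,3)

Same column: (2,3)–(4,3) (column 3); (2,3)–(6,3) (column 3); (4,3)–(6,3) (column 3).
Same diagonal: (1,4)–(2,3) (|1−2| = |4−3| = 1); (2,3)–(5,6) (|2−5| = |3−6| = 3).
Total attacking pairs: 5.

5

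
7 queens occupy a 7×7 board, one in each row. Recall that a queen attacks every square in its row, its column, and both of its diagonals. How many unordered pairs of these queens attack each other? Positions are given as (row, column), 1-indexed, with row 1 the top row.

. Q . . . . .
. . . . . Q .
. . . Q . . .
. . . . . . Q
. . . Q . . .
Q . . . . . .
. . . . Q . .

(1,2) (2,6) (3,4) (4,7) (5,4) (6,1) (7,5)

3

Same column: (3,4)–(5,4) (column 4).
Same diagonal: (1,2)–(3,4) (|1−3| = |2−4| = 2); (3,4)–(6,1) (|3−6| = |4−1| = 3).
Total attacking pairs: 3.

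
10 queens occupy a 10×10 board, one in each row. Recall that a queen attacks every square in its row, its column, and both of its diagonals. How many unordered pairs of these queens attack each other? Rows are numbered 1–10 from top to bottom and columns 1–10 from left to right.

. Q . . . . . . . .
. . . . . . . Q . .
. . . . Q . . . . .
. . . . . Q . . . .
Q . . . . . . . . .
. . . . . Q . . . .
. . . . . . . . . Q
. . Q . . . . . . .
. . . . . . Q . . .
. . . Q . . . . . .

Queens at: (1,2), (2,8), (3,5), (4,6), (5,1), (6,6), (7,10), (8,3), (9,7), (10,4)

Same column: (4,6)–(6,6) (column 6).
Same diagonal: (2,8)–(4,6) (|2−4| = |8−6| = 2); (3,5)–(4,6) (|3−4| = |5−6| = 1).
Total attacking pairs: 3.

3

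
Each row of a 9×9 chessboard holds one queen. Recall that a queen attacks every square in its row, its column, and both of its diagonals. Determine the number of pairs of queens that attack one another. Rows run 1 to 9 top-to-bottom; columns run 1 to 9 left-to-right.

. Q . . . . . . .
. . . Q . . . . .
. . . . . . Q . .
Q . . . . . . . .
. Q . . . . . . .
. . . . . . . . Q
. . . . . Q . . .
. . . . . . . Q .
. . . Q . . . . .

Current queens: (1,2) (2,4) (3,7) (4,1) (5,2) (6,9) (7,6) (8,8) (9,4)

4

Same column: (1,2)–(5,2) (column 2); (2,4)–(9,4) (column 4).
Same diagonal: (4,1)–(5,2) (|4−5| = |1−2| = 1); (7,6)–(9,4) (|7−9| = |6−4| = 2).
Total attacking pairs: 4.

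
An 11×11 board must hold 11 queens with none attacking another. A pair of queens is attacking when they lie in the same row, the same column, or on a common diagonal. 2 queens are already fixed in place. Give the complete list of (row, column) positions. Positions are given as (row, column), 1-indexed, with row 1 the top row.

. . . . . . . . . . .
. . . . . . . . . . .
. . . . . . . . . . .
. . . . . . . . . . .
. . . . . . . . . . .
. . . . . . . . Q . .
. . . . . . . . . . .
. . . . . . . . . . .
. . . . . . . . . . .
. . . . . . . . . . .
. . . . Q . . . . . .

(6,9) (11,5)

Row 1: attacked by (6,9)→{4,9}; (11,5)→{5}. Safe: 1, 2, 3, 6, 7, 8, 10, 11. Place at column 10.
Row 2: attacked by (1,10)→{9,10,11}; (6,9)→{5,9}; (11,5)→{5}. Safe: 1, 2, 3, 4, 6, 7, 8. Place at column 3.
Row 3: attacked by (1,10)→{8,10}; (2,3)→{2,3,4}; (6,9)→{6,9}; (11,5)→{5}. Safe: 1, 7, 11. Place at column 7.
Row 4: attacked by (1,10)→{7,10}; (2,3)→{1,3,5}; (3,7)→{6,7,8}; (6,9)→{7,9,11}; (11,5)→{5}. Safe: 2, 4. Place at column 4.
Row 5: attacked by (1,10)→{6,10}; (2,3)→{3,6}; (3,7)→{5,7,9}; (4,4)→{3,4,5}; (6,9)→{8,9,10}; (11,5)→{5,11}. Safe: 1, 2. Place at column 2.
Row 7: attacked by (1,10)→{4,10}; (2,3)→{3,8}; (3,7)→{3,7,11}; (4,4)→{1,4,7}; (5,2)→{2,4}; (6,9)→{8,9,10}; (11,5)→{1,5,9}. Safe: 6. Place at column 6.
Row 8: attacked by (1,10)→{3,10}; (2,3)→{3,9}; (3,7)→{2,7}; (4,4)→{4,8}; (5,2)→{2,5}; (6,9)→{7,9,11}; (7,6)→{5,6,7}; (11,5)→{2,5,8}. Safe: 1. Place at column 1.
Row 9: attacked by (1,10)→{2,10}; (2,3)→{3,10}; (3,7)→{1,7}; (4,4)→{4,9}; (5,2)→{2,6}; (6,9)→{6,9}; (7,6)→{4,6,8}; (8,1)→{1,2}; (11,5)→{3,5,7}. Safe: 11. Place at column 11.
Row 10: attacked by (1,10)→{1,10}; (2,3)→{3,11}; (3,7)→{7}; (4,4)→{4,10}; (5,2)→{2,7}; (6,9)→{5,9}; (7,6)→{3,6,9}; (8,1)→{1,3}; (9,11)→{10,11}; (11,5)→{4,5,6}. Safe: 8. Place at column 8.
Columns [10, 3, 7, 4, 2, 9, 6, 1, 11, 8, 5], r−c [-9, -1, -4, 0, 3, -3, 1, 7, -2, 2, 6], r+c [11, 5, 10, 8, 7, 15, 13, 9, 20, 18, 16] are all distinct, so no two queens attack.

(1,10) (2,3) (3,7) (4,4) (5,2) (6,9) (7,6) (8,1) (9,11) (10,8) (11,5)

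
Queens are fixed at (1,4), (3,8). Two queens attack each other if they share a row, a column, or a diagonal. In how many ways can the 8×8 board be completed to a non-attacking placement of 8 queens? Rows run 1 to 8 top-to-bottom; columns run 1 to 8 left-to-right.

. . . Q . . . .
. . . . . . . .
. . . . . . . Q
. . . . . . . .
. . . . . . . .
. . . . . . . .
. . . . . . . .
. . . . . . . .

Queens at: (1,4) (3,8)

Branch on row 2: col 1 → 0; col 2 → 2; col 6 → 2.
Sum: 0 + 2 + 2 = 4.

4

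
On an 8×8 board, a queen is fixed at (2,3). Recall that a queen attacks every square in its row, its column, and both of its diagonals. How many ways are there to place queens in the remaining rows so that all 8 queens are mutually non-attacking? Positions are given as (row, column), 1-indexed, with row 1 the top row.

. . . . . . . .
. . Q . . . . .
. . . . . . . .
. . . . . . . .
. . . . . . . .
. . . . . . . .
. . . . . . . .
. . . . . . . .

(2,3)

Branch on row 1: col 1 → 0; col 5 → 3; col 6 → 8; col 7 → 2; col 8 → 1.
Sum: 0 + 3 + 8 + 2 + 1 = 14.

14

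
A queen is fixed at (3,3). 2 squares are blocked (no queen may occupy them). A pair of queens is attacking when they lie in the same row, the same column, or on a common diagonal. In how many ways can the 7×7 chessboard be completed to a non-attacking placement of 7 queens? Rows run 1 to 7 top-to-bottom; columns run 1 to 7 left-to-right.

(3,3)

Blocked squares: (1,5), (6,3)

6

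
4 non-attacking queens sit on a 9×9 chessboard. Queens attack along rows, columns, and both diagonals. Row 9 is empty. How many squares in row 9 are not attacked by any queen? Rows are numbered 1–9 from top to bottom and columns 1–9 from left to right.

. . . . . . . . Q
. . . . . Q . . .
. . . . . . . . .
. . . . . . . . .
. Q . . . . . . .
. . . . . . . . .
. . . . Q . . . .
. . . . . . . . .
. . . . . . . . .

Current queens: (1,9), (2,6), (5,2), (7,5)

2

(1,9) attacks row 9 at column 9 and diagonals 1.
(2,6) attacks row 9 at column 6.
(5,2) attacks row 9 at column 2 and diagonals 6.
(7,5) attacks row 9 at column 5 and diagonals 3, 7.
Attacked columns: {1, 2, 3, 5, 6, 7, 9}. Safe: {4, 8}.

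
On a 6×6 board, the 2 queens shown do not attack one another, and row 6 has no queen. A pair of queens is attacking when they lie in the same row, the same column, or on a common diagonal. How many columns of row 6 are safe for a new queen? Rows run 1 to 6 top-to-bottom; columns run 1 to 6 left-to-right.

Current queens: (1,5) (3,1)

(1,5) attacks row 6 at column 5.
(3,1) attacks row 6 at column 1 and diagonals 4.
Attacked columns: {1, 4, 5}. Safe: {2, 3, 6}.

3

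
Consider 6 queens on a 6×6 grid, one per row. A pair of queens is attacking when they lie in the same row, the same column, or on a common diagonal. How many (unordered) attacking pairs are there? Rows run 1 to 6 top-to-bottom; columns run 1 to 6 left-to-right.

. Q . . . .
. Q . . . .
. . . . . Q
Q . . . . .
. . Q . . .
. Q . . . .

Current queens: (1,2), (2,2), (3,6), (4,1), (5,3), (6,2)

Same column: (1,2)–(2,2) (column 2); (1,2)–(6,2) (column 2); (2,2)–(6,2) (column 2).
Same diagonal: (5,3)–(6,2) (|5−6| = |3−2| = 1).
Total attacking pairs: 4.

4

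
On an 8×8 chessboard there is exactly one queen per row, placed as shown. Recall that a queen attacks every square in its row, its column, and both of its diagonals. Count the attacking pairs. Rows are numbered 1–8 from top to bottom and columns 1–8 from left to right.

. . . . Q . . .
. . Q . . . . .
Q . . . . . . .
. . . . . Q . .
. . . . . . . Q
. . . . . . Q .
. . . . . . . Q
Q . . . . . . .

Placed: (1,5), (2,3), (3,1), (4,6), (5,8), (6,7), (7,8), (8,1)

Same column: (3,1)–(8,1) (column 1); (5,8)–(7,8) (column 8).
Same diagonal: (2,3)–(6,7) (|2−6| = |3−7| = 4); (2,3)–(7,8) (|2−7| = |3−8| = 5); (5,8)–(6,7) (|5−6| = |8−7| = 1); (6,7)–(7,8) (|6−7| = |7−8| = 1).
Total attacking pairs: 6.

6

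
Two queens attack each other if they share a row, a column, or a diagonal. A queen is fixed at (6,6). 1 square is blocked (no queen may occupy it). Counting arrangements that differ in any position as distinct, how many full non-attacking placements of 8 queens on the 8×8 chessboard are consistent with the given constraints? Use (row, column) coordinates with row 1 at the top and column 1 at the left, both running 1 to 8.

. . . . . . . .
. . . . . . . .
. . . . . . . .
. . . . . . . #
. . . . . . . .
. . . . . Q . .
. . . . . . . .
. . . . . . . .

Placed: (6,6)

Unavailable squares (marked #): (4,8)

4

Branch on row 1: col 2 → 0; col 3 → 1; col 4 → 1; col 5 → 2; col 7 → 0; col 8 → 0.
Sum: 0 + 1 + 1 + 2 + 0 + 0 = 4.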